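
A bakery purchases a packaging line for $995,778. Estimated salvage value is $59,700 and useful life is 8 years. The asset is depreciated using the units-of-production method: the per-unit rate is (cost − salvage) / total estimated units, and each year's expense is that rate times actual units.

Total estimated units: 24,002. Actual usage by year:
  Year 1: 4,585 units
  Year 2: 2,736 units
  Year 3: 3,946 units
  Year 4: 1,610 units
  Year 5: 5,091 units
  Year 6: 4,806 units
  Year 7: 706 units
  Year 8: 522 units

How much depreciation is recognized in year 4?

$62,790

Depreciable base = $995,778 − $59,700 = $936,078.
Rate = $936,078 / 24,002 units = $39 per unit.
Year 1: 4,585 × $39 = $178,815. Book value $816,963.
Year 2: 2,736 × $39 = $106,704. Book value $710,259.
Year 3: 3,946 × $39 = $153,894. Book value $556,365.
Year 4: 1,610 × $39 = $62,790. Book value $493,575.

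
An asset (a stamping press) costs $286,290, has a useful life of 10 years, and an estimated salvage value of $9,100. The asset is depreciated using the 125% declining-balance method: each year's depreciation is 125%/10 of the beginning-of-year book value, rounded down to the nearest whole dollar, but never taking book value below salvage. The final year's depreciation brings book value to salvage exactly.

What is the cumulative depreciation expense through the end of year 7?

Depreciable base = $286,290 − $9,100 = $277,190.
Year 1: ⌊$286,290 × 125%/10⌋ = $35,786. Book value $250,504.
Year 2: ⌊$250,504 × 125%/10⌋ = $31,313. Book value $219,191.
Year 3: ⌊$219,191 × 125%/10⌋ = $27,398. Book value $191,793.
Year 4: ⌊$191,793 × 125%/10⌋ = $23,974. Book value $167,819.
Year 5: ⌊$167,819 × 125%/10⌋ = $20,977. Book value $146,842.
Year 6: ⌊$146,842 × 125%/10⌋ = $18,355. Book value $128,487.
Year 7: ⌊$128,487 × 125%/10⌋ = $16,060. Book value $112,427.
Accumulated through year 7 = $286,290 − $112,427 = $173,863.

$173,863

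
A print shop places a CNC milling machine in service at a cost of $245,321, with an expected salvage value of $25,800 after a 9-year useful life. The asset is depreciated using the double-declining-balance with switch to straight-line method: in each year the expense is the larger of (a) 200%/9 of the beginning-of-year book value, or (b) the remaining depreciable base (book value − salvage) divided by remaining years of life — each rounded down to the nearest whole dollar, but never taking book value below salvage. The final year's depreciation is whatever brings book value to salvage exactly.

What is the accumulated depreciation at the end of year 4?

Depreciable base = $245,321 − $25,800 = $219,521.
Year 1: DB = ⌊$245,321 × 200%/9⌋ = $54,515; SL = ⌊$219,521/9⌋ = $24,391 → take DB $54,515. Book value $190,806.
Year 2: DB = ⌊$190,806 × 200%/9⌋ = $42,401; SL = ⌊$165,006/8⌋ = $20,625 → take DB $42,401. Book value $148,405.
Year 3: DB = ⌊$148,405 × 200%/9⌋ = $32,978; SL = ⌊$122,605/7⌋ = $17,515 → take DB $32,978. Book value $115,427.
Year 4: DB = ⌊$115,427 × 200%/9⌋ = $25,650; SL = ⌊$89,627/6⌋ = $14,937 → take DB $25,650. Book value $89,777.
Accumulated through year 4 = $245,321 − $89,777 = $155,544.

$155,544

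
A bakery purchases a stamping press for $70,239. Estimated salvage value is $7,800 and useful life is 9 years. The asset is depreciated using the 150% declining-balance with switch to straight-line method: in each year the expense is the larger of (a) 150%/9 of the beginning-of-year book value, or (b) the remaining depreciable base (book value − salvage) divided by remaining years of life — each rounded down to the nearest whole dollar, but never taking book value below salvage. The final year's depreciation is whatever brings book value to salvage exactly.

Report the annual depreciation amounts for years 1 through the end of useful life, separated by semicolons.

Depreciable base = $70,239 − $7,800 = $62,439.
Year 1: DB = ⌊$70,239 × 150%/9⌋ = $11,706; SL = ⌊$62,439/9⌋ = $6,937 → take DB $11,706. Book value $58,533.
Year 2: DB = ⌊$58,533 × 150%/9⌋ = $9,755; SL = ⌊$50,733/8⌋ = $6,341 → take DB $9,755. Book value $48,778.
Year 3: DB = ⌊$48,778 × 150%/9⌋ = $8,129; SL = ⌊$40,978/7⌋ = $5,854 → take DB $8,129. Book value $40,649.
Year 4: DB = ⌊$40,649 × 150%/9⌋ = $6,774; SL = ⌊$32,849/6⌋ = $5,474 → take DB $6,774. Book value $33,875.
Year 5: DB = ⌊$33,875 × 150%/9⌋ = $5,645; SL = ⌊$26,075/5⌋ = $5,215 → take DB $5,645. Book value $28,230.
Year 6: DB = ⌊$28,230 × 150%/9⌋ = $4,705; SL = ⌊$20,430/4⌋ = $5,107 → take SL $5,107. Book value $23,123.
Year 7: DB = ⌊$23,123 × 150%/9⌋ = $3,853; SL = ⌊$15,323/3⌋ = $5,107 → take SL $5,107. Book value $18,016.
Year 8: DB = ⌊$18,016 × 150%/9⌋ = $3,002; SL = ⌊$10,216/2⌋ = $5,108 → take SL $5,108. Book value $12,908.
Year 9 (final): $12,908 − $7,800 = $5,108. Book value $7,800.

$11,706; $9,755; $8,129; $6,774; $5,645; $5,107; $5,107; $5,108; $5,108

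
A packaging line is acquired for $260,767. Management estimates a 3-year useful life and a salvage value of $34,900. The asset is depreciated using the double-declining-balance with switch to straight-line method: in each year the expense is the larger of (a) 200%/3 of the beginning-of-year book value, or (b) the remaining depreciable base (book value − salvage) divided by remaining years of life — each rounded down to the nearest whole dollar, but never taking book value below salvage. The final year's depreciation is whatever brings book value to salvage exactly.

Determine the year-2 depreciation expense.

$52,023

Depreciable base = $260,767 − $34,900 = $225,867.
Year 1: DB = ⌊$260,767 × 200%/3⌋ = $173,844; SL = ⌊$225,867/3⌋ = $75,289 → take DB $173,844. Book value $86,923.
Year 2: DB = ⌊$86,923 × 200%/3⌋ = $57,948; SL = ⌊$52,023/2⌋ = $26,011 → take DB $57,948, capped at $52,023. Book value $34,900.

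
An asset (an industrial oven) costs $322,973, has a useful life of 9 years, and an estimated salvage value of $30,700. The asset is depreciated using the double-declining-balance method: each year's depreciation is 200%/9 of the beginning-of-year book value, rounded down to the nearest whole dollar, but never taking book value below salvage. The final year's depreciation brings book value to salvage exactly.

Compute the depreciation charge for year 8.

$12,358

Depreciable base = $322,973 − $30,700 = $292,273.
Year 1: ⌊$322,973 × 200%/9⌋ = $71,771. Book value $251,202.
Year 2: ⌊$251,202 × 200%/9⌋ = $55,822. Book value $195,380.
Year 3: ⌊$195,380 × 200%/9⌋ = $43,417. Book value $151,963.
Year 4: ⌊$151,963 × 200%/9⌋ = $33,769. Book value $118,194.
Year 5: ⌊$118,194 × 200%/9⌋ = $26,265. Book value $91,929.
Year 6: ⌊$91,929 × 200%/9⌋ = $20,428. Book value $71,501.
Year 7: ⌊$71,501 × 200%/9⌋ = $15,889. Book value $55,612.
Year 8: ⌊$55,612 × 200%/9⌋ = $12,358. Book value $43,254.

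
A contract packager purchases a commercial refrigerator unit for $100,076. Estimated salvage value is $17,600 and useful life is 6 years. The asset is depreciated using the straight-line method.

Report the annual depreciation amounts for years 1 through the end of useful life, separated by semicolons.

Depreciable base = $100,076 − $17,600 = $82,476.
Annual expense = $82,476 / 6 = $13,746.
End of year 1: book value $86,330.
End of year 2: book value $72,584.
End of year 3: book value $58,838.
End of year 4: book value $45,092.
End of year 5: book value $31,346.
End of year 6: book value $17,600.

$13,746; $13,746; $13,746; $13,746; $13,746; $13,746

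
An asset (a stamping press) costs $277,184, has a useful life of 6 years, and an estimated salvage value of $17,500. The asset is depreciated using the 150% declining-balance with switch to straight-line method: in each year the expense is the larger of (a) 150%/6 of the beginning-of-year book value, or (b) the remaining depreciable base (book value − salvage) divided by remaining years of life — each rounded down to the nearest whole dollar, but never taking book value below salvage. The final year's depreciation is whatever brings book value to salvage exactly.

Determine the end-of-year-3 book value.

$116,937

Depreciable base = $277,184 − $17,500 = $259,684.
Year 1: DB = ⌊$277,184 × 150%/6⌋ = $69,296; SL = ⌊$259,684/6⌋ = $43,280 → take DB $69,296. Book value $207,888.
Year 2: DB = ⌊$207,888 × 150%/6⌋ = $51,972; SL = ⌊$190,388/5⌋ = $38,077 → take DB $51,972. Book value $155,916.
Year 3: DB = ⌊$155,916 × 150%/6⌋ = $38,979; SL = ⌊$138,416/4⌋ = $34,604 → take DB $38,979. Book value $116,937.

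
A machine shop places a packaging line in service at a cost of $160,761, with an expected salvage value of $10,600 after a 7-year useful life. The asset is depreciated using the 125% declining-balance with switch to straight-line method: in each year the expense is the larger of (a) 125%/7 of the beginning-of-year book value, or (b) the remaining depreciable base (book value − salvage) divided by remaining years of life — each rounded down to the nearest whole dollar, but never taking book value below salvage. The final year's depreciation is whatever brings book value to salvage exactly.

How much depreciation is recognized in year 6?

$19,575

Depreciable base = $160,761 − $10,600 = $150,161.
Year 1: DB = ⌊$160,761 × 125%/7⌋ = $28,707; SL = ⌊$150,161/7⌋ = $21,451 → take DB $28,707. Book value $132,054.
Year 2: DB = ⌊$132,054 × 125%/7⌋ = $23,581; SL = ⌊$121,454/6⌋ = $20,242 → take DB $23,581. Book value $108,473.
Year 3: DB = ⌊$108,473 × 125%/7⌋ = $19,370; SL = ⌊$97,873/5⌋ = $19,574 → take SL $19,574. Book value $88,899.
Year 4: DB = ⌊$88,899 × 125%/7⌋ = $15,874; SL = ⌊$78,299/4⌋ = $19,574 → take SL $19,574. Book value $69,325.
Year 5: DB = ⌊$69,325 × 125%/7⌋ = $12,379; SL = ⌊$58,725/3⌋ = $19,575 → take SL $19,575. Book value $49,750.
Year 6: DB = ⌊$49,750 × 125%/7⌋ = $8,883; SL = ⌊$39,150/2⌋ = $19,575 → take SL $19,575. Book value $30,175.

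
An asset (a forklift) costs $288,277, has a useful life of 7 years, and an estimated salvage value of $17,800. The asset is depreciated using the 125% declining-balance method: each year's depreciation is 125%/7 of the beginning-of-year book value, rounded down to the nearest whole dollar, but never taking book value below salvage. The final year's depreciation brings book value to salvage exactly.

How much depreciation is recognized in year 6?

$19,251

Depreciable base = $288,277 − $17,800 = $270,477.
Year 1: ⌊$288,277 × 125%/7⌋ = $51,478. Book value $236,799.
Year 2: ⌊$236,799 × 125%/7⌋ = $42,285. Book value $194,514.
Year 3: ⌊$194,514 × 125%/7⌋ = $34,734. Book value $159,780.
Year 4: ⌊$159,780 × 125%/7⌋ = $28,532. Book value $131,248.
Year 5: ⌊$131,248 × 125%/7⌋ = $23,437. Book value $107,811.
Year 6: ⌊$107,811 × 125%/7⌋ = $19,251. Book value $88,560.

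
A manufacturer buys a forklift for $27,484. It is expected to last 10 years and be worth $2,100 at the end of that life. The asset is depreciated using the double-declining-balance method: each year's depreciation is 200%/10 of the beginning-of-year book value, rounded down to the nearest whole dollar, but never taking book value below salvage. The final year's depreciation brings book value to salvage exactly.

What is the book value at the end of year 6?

$7,207

Depreciable base = $27,484 − $2,100 = $25,384.
Year 1: ⌊$27,484 × 200%/10⌋ = $5,496. Book value $21,988.
Year 2: ⌊$21,988 × 200%/10⌋ = $4,397. Book value $17,591.
Year 3: ⌊$17,591 × 200%/10⌋ = $3,518. Book value $14,073.
Year 4: ⌊$14,073 × 200%/10⌋ = $2,814. Book value $11,259.
Year 5: ⌊$11,259 × 200%/10⌋ = $2,251. Book value $9,008.
Year 6: ⌊$9,008 × 200%/10⌋ = $1,801. Book value $7,207.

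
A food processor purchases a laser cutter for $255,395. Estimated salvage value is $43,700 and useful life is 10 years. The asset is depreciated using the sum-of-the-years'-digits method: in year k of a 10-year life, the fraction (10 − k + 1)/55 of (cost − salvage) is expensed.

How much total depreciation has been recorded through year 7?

Depreciable base = $255,395 − $43,700 = $211,695.
Sum of the years' digits = 10+9+8+7+6+5+4+3+2+1 = 55.
Year 1: $211,695 × 10/55 = $38,490. Book value $216,905.
Year 2: $211,695 × 9/55 = $34,641. Book value $182,264.
Year 3: $211,695 × 8/55 = $30,792. Book value $151,472.
Year 4: $211,695 × 7/55 = $26,943. Book value $124,529.
Year 5: $211,695 × 6/55 = $23,094. Book value $101,435.
Year 6: $211,695 × 5/55 = $19,245. Book value $82,190.
Year 7: $211,695 × 4/55 = $15,396. Book value $66,794.
Accumulated through year 7 = $255,395 − $66,794 = $188,601.

$188,601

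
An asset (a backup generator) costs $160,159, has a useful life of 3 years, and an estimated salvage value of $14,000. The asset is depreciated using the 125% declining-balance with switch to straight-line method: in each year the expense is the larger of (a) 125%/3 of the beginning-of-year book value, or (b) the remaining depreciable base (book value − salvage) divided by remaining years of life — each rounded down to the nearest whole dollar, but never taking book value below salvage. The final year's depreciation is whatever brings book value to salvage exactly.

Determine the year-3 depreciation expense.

Depreciable base = $160,159 − $14,000 = $146,159.
Year 1: DB = ⌊$160,159 × 125%/3⌋ = $66,732; SL = ⌊$146,159/3⌋ = $48,719 → take DB $66,732. Book value $93,427.
Year 2: DB = ⌊$93,427 × 125%/3⌋ = $38,927; SL = ⌊$79,427/2⌋ = $39,713 → take SL $39,713. Book value $53,714.
Year 3 (final): $53,714 − $14,000 = $39,714. Book value $14,000.

$39,714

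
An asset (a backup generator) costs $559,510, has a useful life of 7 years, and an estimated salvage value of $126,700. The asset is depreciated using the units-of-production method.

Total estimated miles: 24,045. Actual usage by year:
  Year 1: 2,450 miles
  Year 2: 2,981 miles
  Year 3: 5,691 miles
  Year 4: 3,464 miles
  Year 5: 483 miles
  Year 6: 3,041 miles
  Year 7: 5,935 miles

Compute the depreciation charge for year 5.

$8,694

Depreciable base = $559,510 − $126,700 = $432,810.
Rate = $432,810 / 24,045 miles = $18 per mile.
Year 1: 2,450 × $18 = $44,100. Book value $515,410.
Year 2: 2,981 × $18 = $53,658. Book value $461,752.
Year 3: 5,691 × $18 = $102,438. Book value $359,314.
Year 4: 3,464 × $18 = $62,352. Book value $296,962.
Year 5: 483 × $18 = $8,694. Book value $288,268.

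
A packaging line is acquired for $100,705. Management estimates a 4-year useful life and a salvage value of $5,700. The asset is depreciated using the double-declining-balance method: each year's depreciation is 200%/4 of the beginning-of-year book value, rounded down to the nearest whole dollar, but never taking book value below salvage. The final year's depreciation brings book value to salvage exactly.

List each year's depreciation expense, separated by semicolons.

Depreciable base = $100,705 − $5,700 = $95,005.
Year 1: ⌊$100,705 × 200%/4⌋ = $50,352. Book value $50,353.
Year 2: ⌊$50,353 × 200%/4⌋ = $25,176. Book value $25,177.
Year 3: ⌊$25,177 × 200%/4⌋ = $12,588. Book value $12,589.
Year 4 (final): $12,589 − $5,700 = $6,889. Book value $5,700.

$50,352; $25,176; $12,588; $6,889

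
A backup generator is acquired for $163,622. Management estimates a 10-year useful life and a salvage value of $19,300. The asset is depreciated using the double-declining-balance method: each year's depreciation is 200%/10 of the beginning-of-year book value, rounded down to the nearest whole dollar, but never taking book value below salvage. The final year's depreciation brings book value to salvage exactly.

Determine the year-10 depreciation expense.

Depreciable base = $163,622 − $19,300 = $144,322.
Year 1: ⌊$163,622 × 200%/10⌋ = $32,724. Book value $130,898.
Year 2: ⌊$130,898 × 200%/10⌋ = $26,179. Book value $104,719.
Year 3: ⌊$104,719 × 200%/10⌋ = $20,943. Book value $83,776.
Year 4: ⌊$83,776 × 200%/10⌋ = $16,755. Book value $67,021.
Year 5: ⌊$67,021 × 200%/10⌋ = $13,404. Book value $53,617.
Year 6: ⌊$53,617 × 200%/10⌋ = $10,723. Book value $42,894.
Year 7: ⌊$42,894 × 200%/10⌋ = $8,578. Book value $34,316.
Year 8: ⌊$34,316 × 200%/10⌋ = $6,863. Book value $27,453.
Year 9: ⌊$27,453 × 200%/10⌋ = $5,490. Book value $21,963.
Year 10 (final): $21,963 − $19,300 = $2,663. Book value $19,300.

$2,663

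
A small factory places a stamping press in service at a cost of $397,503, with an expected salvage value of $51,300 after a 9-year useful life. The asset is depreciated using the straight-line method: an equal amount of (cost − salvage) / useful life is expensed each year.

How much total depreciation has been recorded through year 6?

$230,802

Depreciable base = $397,503 − $51,300 = $346,203.
Annual expense = $346,203 / 9 = $38,467.
End of year 1: book value $359,036.
End of year 2: book value $320,569.
End of year 3: book value $282,102.
End of year 4: book value $243,635.
End of year 5: book value $205,168.
End of year 6: book value $166,701.
Accumulated through year 6 = $397,503 − $166,701 = $230,802.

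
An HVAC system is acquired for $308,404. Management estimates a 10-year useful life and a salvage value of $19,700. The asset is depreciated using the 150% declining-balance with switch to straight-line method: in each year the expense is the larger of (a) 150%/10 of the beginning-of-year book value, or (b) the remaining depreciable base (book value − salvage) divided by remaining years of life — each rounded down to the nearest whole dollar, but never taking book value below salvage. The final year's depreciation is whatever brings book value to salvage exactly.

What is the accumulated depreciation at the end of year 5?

Depreciable base = $308,404 − $19,700 = $288,704.
Year 1: DB = ⌊$308,404 × 150%/10⌋ = $46,260; SL = ⌊$288,704/10⌋ = $28,870 → take DB $46,260. Book value $262,144.
Year 2: DB = ⌊$262,144 × 150%/10⌋ = $39,321; SL = ⌊$242,444/9⌋ = $26,938 → take DB $39,321. Book value $222,823.
Year 3: DB = ⌊$222,823 × 150%/10⌋ = $33,423; SL = ⌊$203,123/8⌋ = $25,390 → take DB $33,423. Book value $189,400.
Year 4: DB = ⌊$189,400 × 150%/10⌋ = $28,410; SL = ⌊$169,700/7⌋ = $24,242 → take DB $28,410. Book value $160,990.
Year 5: DB = ⌊$160,990 × 150%/10⌋ = $24,148; SL = ⌊$141,290/6⌋ = $23,548 → take DB $24,148. Book value $136,842.
Accumulated through year 5 = $308,404 − $136,842 = $171,562.

$171,562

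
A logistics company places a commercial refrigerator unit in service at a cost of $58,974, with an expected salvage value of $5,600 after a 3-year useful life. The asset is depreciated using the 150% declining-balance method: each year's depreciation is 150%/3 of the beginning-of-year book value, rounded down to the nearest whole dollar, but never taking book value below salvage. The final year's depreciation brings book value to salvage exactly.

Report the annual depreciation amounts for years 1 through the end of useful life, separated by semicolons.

$29,487; $14,743; $9,144

Depreciable base = $58,974 − $5,600 = $53,374.
Year 1: ⌊$58,974 × 150%/3⌋ = $29,487. Book value $29,487.
Year 2: ⌊$29,487 × 150%/3⌋ = $14,743. Book value $14,744.
Year 3 (final): $14,744 − $5,600 = $9,144. Book value $5,600.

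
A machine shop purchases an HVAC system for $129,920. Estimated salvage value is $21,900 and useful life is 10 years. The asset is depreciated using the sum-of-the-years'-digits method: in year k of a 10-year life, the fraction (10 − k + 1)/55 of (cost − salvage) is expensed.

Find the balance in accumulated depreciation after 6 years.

$88,380

Depreciable base = $129,920 − $21,900 = $108,020.
Sum of the years' digits = 10+9+8+7+6+5+4+3+2+1 = 55.
Year 1: $108,020 × 10/55 = $19,640. Book value $110,280.
Year 2: $108,020 × 9/55 = $17,676. Book value $92,604.
Year 3: $108,020 × 8/55 = $15,712. Book value $76,892.
Year 4: $108,020 × 7/55 = $13,748. Book value $63,144.
Year 5: $108,020 × 6/55 = $11,784. Book value $51,360.
Year 6: $108,020 × 5/55 = $9,820. Book value $41,540.
Accumulated through year 6 = $129,920 − $41,540 = $88,380.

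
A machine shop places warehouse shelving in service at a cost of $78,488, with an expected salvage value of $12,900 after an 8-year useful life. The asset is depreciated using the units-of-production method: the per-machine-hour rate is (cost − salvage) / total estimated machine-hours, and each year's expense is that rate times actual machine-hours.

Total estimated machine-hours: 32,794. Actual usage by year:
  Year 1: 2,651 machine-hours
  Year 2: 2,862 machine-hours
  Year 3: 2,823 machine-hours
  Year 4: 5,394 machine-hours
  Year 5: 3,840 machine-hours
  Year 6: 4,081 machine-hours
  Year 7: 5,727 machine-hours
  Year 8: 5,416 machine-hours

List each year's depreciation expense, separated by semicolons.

$5,302; $5,724; $5,646; $10,788; $7,680; $8,162; $11,454; $10,832

Depreciable base = $78,488 − $12,900 = $65,588.
Rate = $65,588 / 32,794 machine-hours = $2 per machine-hour.
Year 1: 2,651 × $2 = $5,302. Book value $73,186.
Year 2: 2,862 × $2 = $5,724. Book value $67,462.
Year 3: 2,823 × $2 = $5,646. Book value $61,816.
Year 4: 5,394 × $2 = $10,788. Book value $51,028.
Year 5: 3,840 × $2 = $7,680. Book value $43,348.
Year 6: 4,081 × $2 = $8,162. Book value $35,186.
Year 7: 5,727 × $2 = $11,454. Book value $23,732.
Year 8: 5,416 × $2 = $10,832. Book value $12,900.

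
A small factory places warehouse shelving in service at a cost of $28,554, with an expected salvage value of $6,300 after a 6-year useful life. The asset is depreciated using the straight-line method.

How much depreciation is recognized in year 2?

Depreciable base = $28,554 − $6,300 = $22,254.
Annual expense = $22,254 / 6 = $3,709.

$3,709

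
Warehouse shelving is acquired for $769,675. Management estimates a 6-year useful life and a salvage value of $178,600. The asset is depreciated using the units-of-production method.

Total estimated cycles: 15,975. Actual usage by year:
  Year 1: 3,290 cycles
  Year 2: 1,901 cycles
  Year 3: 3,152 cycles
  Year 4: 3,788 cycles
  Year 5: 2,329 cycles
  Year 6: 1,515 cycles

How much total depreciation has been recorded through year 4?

Depreciable base = $769,675 − $178,600 = $591,075.
Rate = $591,075 / 15,975 cycles = $37 per cycle.
Year 1: 3,290 × $37 = $121,730. Book value $647,945.
Year 2: 1,901 × $37 = $70,337. Book value $577,608.
Year 3: 3,152 × $37 = $116,624. Book value $460,984.
Year 4: 3,788 × $37 = $140,156. Book value $320,828.
Accumulated through year 4 = $769,675 − $320,828 = $448,847.

$448,847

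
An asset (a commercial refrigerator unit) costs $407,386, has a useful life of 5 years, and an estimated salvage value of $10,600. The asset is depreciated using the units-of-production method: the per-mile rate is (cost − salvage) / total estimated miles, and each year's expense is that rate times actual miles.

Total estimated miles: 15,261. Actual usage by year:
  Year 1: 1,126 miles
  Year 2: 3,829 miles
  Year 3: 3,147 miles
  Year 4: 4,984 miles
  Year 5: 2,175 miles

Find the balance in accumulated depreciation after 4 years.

$340,236

Depreciable base = $407,386 − $10,600 = $396,786.
Rate = $396,786 / 15,261 miles = $26 per mile.
Year 1: 1,126 × $26 = $29,276. Book value $378,110.
Year 2: 3,829 × $26 = $99,554. Book value $278,556.
Year 3: 3,147 × $26 = $81,822. Book value $196,734.
Year 4: 4,984 × $26 = $129,584. Book value $67,150.
Accumulated through year 4 = $407,386 − $67,150 = $340,236.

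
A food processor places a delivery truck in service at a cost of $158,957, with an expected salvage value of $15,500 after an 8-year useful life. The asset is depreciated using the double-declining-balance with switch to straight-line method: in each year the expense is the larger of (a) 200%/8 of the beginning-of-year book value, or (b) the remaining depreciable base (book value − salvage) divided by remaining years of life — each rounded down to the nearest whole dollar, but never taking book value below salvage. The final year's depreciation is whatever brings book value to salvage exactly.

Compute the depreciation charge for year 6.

$9,430

Depreciable base = $158,957 − $15,500 = $143,457.
Year 1: DB = ⌊$158,957 × 200%/8⌋ = $39,739; SL = ⌊$143,457/8⌋ = $17,932 → take DB $39,739. Book value $119,218.
Year 2: DB = ⌊$119,218 × 200%/8⌋ = $29,804; SL = ⌊$103,718/7⌋ = $14,816 → take DB $29,804. Book value $89,414.
Year 3: DB = ⌊$89,414 × 200%/8⌋ = $22,353; SL = ⌊$73,914/6⌋ = $12,319 → take DB $22,353. Book value $67,061.
Year 4: DB = ⌊$67,061 × 200%/8⌋ = $16,765; SL = ⌊$51,561/5⌋ = $10,312 → take DB $16,765. Book value $50,296.
Year 5: DB = ⌊$50,296 × 200%/8⌋ = $12,574; SL = ⌊$34,796/4⌋ = $8,699 → take DB $12,574. Book value $37,722.
Year 6: DB = ⌊$37,722 × 200%/8⌋ = $9,430; SL = ⌊$22,222/3⌋ = $7,407 → take DB $9,430. Book value $28,292.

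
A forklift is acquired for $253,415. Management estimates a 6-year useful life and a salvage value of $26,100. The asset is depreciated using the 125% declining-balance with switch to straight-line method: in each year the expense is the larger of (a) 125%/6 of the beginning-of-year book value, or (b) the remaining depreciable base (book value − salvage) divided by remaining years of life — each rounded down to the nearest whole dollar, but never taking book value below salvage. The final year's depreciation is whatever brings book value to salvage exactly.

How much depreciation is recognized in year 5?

Depreciable base = $253,415 − $26,100 = $227,315.
Year 1: DB = ⌊$253,415 × 125%/6⌋ = $52,794; SL = ⌊$227,315/6⌋ = $37,885 → take DB $52,794. Book value $200,621.
Year 2: DB = ⌊$200,621 × 125%/6⌋ = $41,796; SL = ⌊$174,521/5⌋ = $34,904 → take DB $41,796. Book value $158,825.
Year 3: DB = ⌊$158,825 × 125%/6⌋ = $33,088; SL = ⌊$132,725/4⌋ = $33,181 → take SL $33,181. Book value $125,644.
Year 4: DB = ⌊$125,644 × 125%/6⌋ = $26,175; SL = ⌊$99,544/3⌋ = $33,181 → take SL $33,181. Book value $92,463.
Year 5: DB = ⌊$92,463 × 125%/6⌋ = $19,263; SL = ⌊$66,363/2⌋ = $33,181 → take SL $33,181. Book value $59,282.

$33,181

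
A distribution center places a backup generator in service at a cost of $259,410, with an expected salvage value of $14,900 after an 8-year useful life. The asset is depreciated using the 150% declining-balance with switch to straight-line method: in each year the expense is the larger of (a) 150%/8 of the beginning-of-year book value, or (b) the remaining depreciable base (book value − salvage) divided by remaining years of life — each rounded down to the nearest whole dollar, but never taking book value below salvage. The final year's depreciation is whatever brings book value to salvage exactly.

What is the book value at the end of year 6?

Depreciable base = $259,410 − $14,900 = $244,510.
Year 1: DB = ⌊$259,410 × 150%/8⌋ = $48,639; SL = ⌊$244,510/8⌋ = $30,563 → take DB $48,639. Book value $210,771.
Year 2: DB = ⌊$210,771 × 150%/8⌋ = $39,519; SL = ⌊$195,871/7⌋ = $27,981 → take DB $39,519. Book value $171,252.
Year 3: DB = ⌊$171,252 × 150%/8⌋ = $32,109; SL = ⌊$156,352/6⌋ = $26,058 → take DB $32,109. Book value $139,143.
Year 4: DB = ⌊$139,143 × 150%/8⌋ = $26,089; SL = ⌊$124,243/5⌋ = $24,848 → take DB $26,089. Book value $113,054.
Year 5: DB = ⌊$113,054 × 150%/8⌋ = $21,197; SL = ⌊$98,154/4⌋ = $24,538 → take SL $24,538. Book value $88,516.
Year 6: DB = ⌊$88,516 × 150%/8⌋ = $16,596; SL = ⌊$73,616/3⌋ = $24,538 → take SL $24,538. Book value $63,978.

$63,978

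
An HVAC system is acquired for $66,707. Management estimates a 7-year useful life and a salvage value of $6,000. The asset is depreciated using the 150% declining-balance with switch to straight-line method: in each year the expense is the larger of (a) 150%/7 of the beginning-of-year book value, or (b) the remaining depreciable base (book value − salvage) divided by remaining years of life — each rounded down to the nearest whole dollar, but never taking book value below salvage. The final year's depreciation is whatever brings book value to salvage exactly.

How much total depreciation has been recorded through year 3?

Depreciable base = $66,707 − $6,000 = $60,707.
Year 1: DB = ⌊$66,707 × 150%/7⌋ = $14,294; SL = ⌊$60,707/7⌋ = $8,672 → take DB $14,294. Book value $52,413.
Year 2: DB = ⌊$52,413 × 150%/7⌋ = $11,231; SL = ⌊$46,413/6⌋ = $7,735 → take DB $11,231. Book value $41,182.
Year 3: DB = ⌊$41,182 × 150%/7⌋ = $8,824; SL = ⌊$35,182/5⌋ = $7,036 → take DB $8,824. Book value $32,358.
Accumulated through year 3 = $66,707 − $32,358 = $34,349.

$34,349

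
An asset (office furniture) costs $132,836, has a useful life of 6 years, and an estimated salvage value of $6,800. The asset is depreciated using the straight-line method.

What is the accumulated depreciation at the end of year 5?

Depreciable base = $132,836 − $6,800 = $126,036.
Annual expense = $126,036 / 6 = $21,006.
End of year 1: book value $111,830.
End of year 2: book value $90,824.
End of year 3: book value $69,818.
End of year 4: book value $48,812.
End of year 5: book value $27,806.
Accumulated through year 5 = $132,836 − $27,806 = $105,030.

$105,030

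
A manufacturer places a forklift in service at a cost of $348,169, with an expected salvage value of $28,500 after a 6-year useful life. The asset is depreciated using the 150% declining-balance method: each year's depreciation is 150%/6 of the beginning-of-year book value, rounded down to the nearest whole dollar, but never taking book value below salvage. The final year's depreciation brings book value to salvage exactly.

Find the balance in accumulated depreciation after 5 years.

Depreciable base = $348,169 − $28,500 = $319,669.
Year 1: ⌊$348,169 × 150%/6⌋ = $87,042. Book value $261,127.
Year 2: ⌊$261,127 × 150%/6⌋ = $65,281. Book value $195,846.
Year 3: ⌊$195,846 × 150%/6⌋ = $48,961. Book value $146,885.
Year 4: ⌊$146,885 × 150%/6⌋ = $36,721. Book value $110,164.
Year 5: ⌊$110,164 × 150%/6⌋ = $27,541. Book value $82,623.
Accumulated through year 5 = $348,169 − $82,623 = $265,546.

$265,546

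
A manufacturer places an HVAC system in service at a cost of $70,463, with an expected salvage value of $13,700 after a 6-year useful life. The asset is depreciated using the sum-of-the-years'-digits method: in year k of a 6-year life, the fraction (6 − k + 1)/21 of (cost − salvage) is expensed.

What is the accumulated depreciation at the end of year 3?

$40,545

Depreciable base = $70,463 − $13,700 = $56,763.
Sum of the years' digits = 6+5+4+3+2+1 = 21.
Year 1: $56,763 × 6/21 = $16,218. Book value $54,245.
Year 2: $56,763 × 5/21 = $13,515. Book value $40,730.
Year 3: $56,763 × 4/21 = $10,812. Book value $29,918.
Accumulated through year 3 = $70,463 − $29,918 = $40,545.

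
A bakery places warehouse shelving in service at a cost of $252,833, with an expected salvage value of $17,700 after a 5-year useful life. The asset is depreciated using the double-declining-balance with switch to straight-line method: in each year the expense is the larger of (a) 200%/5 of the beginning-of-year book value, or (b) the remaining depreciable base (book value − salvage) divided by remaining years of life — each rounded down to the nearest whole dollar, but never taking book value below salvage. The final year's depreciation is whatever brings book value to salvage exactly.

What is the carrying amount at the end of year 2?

Depreciable base = $252,833 − $17,700 = $235,133.
Year 1: DB = ⌊$252,833 × 200%/5⌋ = $101,133; SL = ⌊$235,133/5⌋ = $47,026 → take DB $101,133. Book value $151,700.
Year 2: DB = ⌊$151,700 × 200%/5⌋ = $60,680; SL = ⌊$134,000/4⌋ = $33,500 → take DB $60,680. Book value $91,020.

$91,020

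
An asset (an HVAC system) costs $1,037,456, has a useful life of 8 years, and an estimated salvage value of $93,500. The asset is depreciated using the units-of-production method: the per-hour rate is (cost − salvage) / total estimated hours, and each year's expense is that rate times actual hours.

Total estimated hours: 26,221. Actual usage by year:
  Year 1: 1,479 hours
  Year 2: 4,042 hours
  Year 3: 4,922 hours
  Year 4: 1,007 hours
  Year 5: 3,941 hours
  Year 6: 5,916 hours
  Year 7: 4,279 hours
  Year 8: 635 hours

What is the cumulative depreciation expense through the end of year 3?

Depreciable base = $1,037,456 − $93,500 = $943,956.
Rate = $943,956 / 26,221 hours = $36 per hour.
Year 1: 1,479 × $36 = $53,244. Book value $984,212.
Year 2: 4,042 × $36 = $145,512. Book value $838,700.
Year 3: 4,922 × $36 = $177,192. Book value $661,508.
Accumulated through year 3 = $1,037,456 − $661,508 = $375,948.

$375,948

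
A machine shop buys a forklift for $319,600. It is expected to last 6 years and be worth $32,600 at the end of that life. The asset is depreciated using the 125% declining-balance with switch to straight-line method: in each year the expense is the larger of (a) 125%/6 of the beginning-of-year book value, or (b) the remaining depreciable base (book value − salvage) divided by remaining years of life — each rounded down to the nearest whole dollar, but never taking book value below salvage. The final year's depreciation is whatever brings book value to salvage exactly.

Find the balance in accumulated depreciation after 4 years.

$203,146

Depreciable base = $319,600 − $32,600 = $287,000.
Year 1: DB = ⌊$319,600 × 125%/6⌋ = $66,583; SL = ⌊$287,000/6⌋ = $47,833 → take DB $66,583. Book value $253,017.
Year 2: DB = ⌊$253,017 × 125%/6⌋ = $52,711; SL = ⌊$220,417/5⌋ = $44,083 → take DB $52,711. Book value $200,306.
Year 3: DB = ⌊$200,306 × 125%/6⌋ = $41,730; SL = ⌊$167,706/4⌋ = $41,926 → take SL $41,926. Book value $158,380.
Year 4: DB = ⌊$158,380 × 125%/6⌋ = $32,995; SL = ⌊$125,780/3⌋ = $41,926 → take SL $41,926. Book value $116,454.
Accumulated through year 4 = $319,600 − $116,454 = $203,146.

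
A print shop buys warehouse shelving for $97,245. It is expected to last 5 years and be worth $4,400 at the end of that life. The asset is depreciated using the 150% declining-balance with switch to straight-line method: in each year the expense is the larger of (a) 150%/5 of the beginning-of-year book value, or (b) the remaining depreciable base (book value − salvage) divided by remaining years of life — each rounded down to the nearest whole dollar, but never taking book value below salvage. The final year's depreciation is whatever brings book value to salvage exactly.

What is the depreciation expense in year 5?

$14,417

Depreciable base = $97,245 − $4,400 = $92,845.
Year 1: DB = ⌊$97,245 × 150%/5⌋ = $29,173; SL = ⌊$92,845/5⌋ = $18,569 → take DB $29,173. Book value $68,072.
Year 2: DB = ⌊$68,072 × 150%/5⌋ = $20,421; SL = ⌊$63,672/4⌋ = $15,918 → take DB $20,421. Book value $47,651.
Year 3: DB = ⌊$47,651 × 150%/5⌋ = $14,295; SL = ⌊$43,251/3⌋ = $14,417 → take SL $14,417. Book value $33,234.
Year 4: DB = ⌊$33,234 × 150%/5⌋ = $9,970; SL = ⌊$28,834/2⌋ = $14,417 → take SL $14,417. Book value $18,817.
Year 5 (final): $18,817 − $4,400 = $14,417. Book value $4,400.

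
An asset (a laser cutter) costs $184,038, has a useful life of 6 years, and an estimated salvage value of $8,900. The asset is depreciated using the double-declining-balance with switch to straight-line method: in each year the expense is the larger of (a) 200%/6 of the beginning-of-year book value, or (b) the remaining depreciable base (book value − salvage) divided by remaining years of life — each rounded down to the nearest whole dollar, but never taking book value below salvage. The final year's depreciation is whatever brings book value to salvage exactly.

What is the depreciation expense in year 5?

$13,727

Depreciable base = $184,038 − $8,900 = $175,138.
Year 1: DB = ⌊$184,038 × 200%/6⌋ = $61,346; SL = ⌊$175,138/6⌋ = $29,189 → take DB $61,346. Book value $122,692.
Year 2: DB = ⌊$122,692 × 200%/6⌋ = $40,897; SL = ⌊$113,792/5⌋ = $22,758 → take DB $40,897. Book value $81,795.
Year 3: DB = ⌊$81,795 × 200%/6⌋ = $27,265; SL = ⌊$72,895/4⌋ = $18,223 → take DB $27,265. Book value $54,530.
Year 4: DB = ⌊$54,530 × 200%/6⌋ = $18,176; SL = ⌊$45,630/3⌋ = $15,210 → take DB $18,176. Book value $36,354.
Year 5: DB = ⌊$36,354 × 200%/6⌋ = $12,118; SL = ⌊$27,454/2⌋ = $13,727 → take SL $13,727. Book value $22,627.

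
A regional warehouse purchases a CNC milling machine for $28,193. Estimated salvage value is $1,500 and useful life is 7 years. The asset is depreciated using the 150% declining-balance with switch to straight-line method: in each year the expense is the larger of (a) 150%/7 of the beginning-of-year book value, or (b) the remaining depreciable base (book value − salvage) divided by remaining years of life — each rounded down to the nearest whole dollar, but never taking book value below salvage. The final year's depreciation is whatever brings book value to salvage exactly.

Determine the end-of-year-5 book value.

Depreciable base = $28,193 − $1,500 = $26,693.
Year 1: DB = ⌊$28,193 × 150%/7⌋ = $6,041; SL = ⌊$26,693/7⌋ = $3,813 → take DB $6,041. Book value $22,152.
Year 2: DB = ⌊$22,152 × 150%/7⌋ = $4,746; SL = ⌊$20,652/6⌋ = $3,442 → take DB $4,746. Book value $17,406.
Year 3: DB = ⌊$17,406 × 150%/7⌋ = $3,729; SL = ⌊$15,906/5⌋ = $3,181 → take DB $3,729. Book value $13,677.
Year 4: DB = ⌊$13,677 × 150%/7⌋ = $2,930; SL = ⌊$12,177/4⌋ = $3,044 → take SL $3,044. Book value $10,633.
Year 5: DB = ⌊$10,633 × 150%/7⌋ = $2,278; SL = ⌊$9,133/3⌋ = $3,044 → take SL $3,044. Book value $7,589.

$7,589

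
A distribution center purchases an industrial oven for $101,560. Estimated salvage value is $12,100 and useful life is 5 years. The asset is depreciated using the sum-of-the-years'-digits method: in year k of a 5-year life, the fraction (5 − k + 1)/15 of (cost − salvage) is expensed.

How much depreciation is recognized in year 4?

Depreciable base = $101,560 − $12,100 = $89,460.
Sum of the years' digits = 5+4+3+2+1 = 15.
Year 1: $89,460 × 5/15 = $29,820. Book value $71,740.
Year 2: $89,460 × 4/15 = $23,856. Book value $47,884.
Year 3: $89,460 × 3/15 = $17,892. Book value $29,992.
Year 4: $89,460 × 2/15 = $11,928. Book value $18,064.

$11,928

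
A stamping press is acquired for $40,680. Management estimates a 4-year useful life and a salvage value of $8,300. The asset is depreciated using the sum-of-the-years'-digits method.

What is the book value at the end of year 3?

$11,538

Depreciable base = $40,680 − $8,300 = $32,380.
Sum of the years' digits = 4+3+2+1 = 10.
Year 1: $32,380 × 4/10 = $12,952. Book value $27,728.
Year 2: $32,380 × 3/10 = $9,714. Book value $18,014.
Year 3: $32,380 × 2/10 = $6,476. Book value $11,538.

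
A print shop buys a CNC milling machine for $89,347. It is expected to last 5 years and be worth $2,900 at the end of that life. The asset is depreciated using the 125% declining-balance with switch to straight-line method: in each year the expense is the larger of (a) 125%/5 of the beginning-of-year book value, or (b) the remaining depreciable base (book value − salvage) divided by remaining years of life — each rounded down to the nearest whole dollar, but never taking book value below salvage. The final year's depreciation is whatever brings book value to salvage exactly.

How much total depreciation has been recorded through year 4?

Depreciable base = $89,347 − $2,900 = $86,447.
Year 1: DB = ⌊$89,347 × 125%/5⌋ = $22,336; SL = ⌊$86,447/5⌋ = $17,289 → take DB $22,336. Book value $67,011.
Year 2: DB = ⌊$67,011 × 125%/5⌋ = $16,752; SL = ⌊$64,111/4⌋ = $16,027 → take DB $16,752. Book value $50,259.
Year 3: DB = ⌊$50,259 × 125%/5⌋ = $12,564; SL = ⌊$47,359/3⌋ = $15,786 → take SL $15,786. Book value $34,473.
Year 4: DB = ⌊$34,473 × 125%/5⌋ = $8,618; SL = ⌊$31,573/2⌋ = $15,786 → take SL $15,786. Book value $18,687.
Accumulated through year 4 = $89,347 − $18,687 = $70,660.

$70,660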